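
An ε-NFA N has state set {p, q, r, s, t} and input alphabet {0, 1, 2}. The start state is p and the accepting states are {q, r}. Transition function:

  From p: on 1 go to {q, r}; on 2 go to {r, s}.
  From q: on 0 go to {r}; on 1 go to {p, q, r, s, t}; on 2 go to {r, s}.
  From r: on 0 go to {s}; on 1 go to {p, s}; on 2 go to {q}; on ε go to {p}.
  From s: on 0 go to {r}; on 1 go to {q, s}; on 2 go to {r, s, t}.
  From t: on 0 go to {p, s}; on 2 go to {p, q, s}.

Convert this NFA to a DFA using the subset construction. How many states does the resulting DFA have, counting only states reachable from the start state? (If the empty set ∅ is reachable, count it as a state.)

6

Start state of the DFA: {p} (ε-closure of the NFA start).
{p} --0--> ∅  [new]
{p} --1--> {p, q, r}  [new]
{p} --2--> {p, r, s}  [new]
∅ --0--> ∅  [seen]
∅ --1--> ∅  [seen]
∅ --2--> ∅  [seen]
{p, q, r} --0--> {p, r, s}  [seen]
{p, q, r} --1--> {p, q, r, s, t}  [new]
{p, q, r} --2--> {p, q, r, s}  [new]
{p, r, s} --0--> {p, r, s}  [seen]
{p, r, s} --1--> {p, q, r, s}  [seen]
{p, r, s} --2--> {p, q, r, s, t}  [seen]
{p, q, r, s, t} --0--> {p, r, s}  [seen]
{p, q, r, s, t} --1--> {p, q, r, s, t}  [seen]
{p, q, r, s, t} --2--> {p, q, r, s, t}  [seen]
{p, q, r, s} --0--> {p, r, s}  [seen]
{p, q, r, s} --1--> {p, q, r, s, t}  [seen]
{p, q, r, s} --2--> {p, q, r, s, t}  [seen]
Reachable DFA states: {p}, ∅, {p, q, r}, {p, r, s}, {p, q, r, s, t}, {p, q, r, s}.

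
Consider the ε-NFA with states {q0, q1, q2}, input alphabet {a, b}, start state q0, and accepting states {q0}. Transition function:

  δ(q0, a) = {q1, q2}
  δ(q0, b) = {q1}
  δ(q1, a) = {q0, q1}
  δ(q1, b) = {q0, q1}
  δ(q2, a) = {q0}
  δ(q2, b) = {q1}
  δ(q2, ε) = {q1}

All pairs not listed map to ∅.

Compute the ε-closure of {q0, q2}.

Begin with {q0, q2}.
q2 →ε {q1}; add q1.
ε-closure = {q0, q1, q2}.

{q0, q1, q2}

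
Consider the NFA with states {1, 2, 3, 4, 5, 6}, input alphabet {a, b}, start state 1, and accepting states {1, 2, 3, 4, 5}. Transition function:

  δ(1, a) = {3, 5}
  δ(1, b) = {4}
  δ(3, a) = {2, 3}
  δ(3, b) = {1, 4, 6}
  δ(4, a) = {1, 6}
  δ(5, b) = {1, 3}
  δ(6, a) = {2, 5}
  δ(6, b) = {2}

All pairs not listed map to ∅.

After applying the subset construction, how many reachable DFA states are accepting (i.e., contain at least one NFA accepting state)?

Start state of the DFA: {1}.
{1} --a--> {3, 5}  [new]
{1} --b--> {4}  [new]
{3, 5} --a--> {2, 3}  [new]
{3, 5} --b--> {1, 3, 4, 6}  [new]
{4} --a--> {1, 6}  [new]
{4} --b--> ∅  [new]
{2, 3} --a--> {2, 3}  [seen]
{2, 3} --b--> {1, 4, 6}  [new]
{1, 3, 4, 6} --a--> {1, 2, 3, 5, 6}  [new]
{1, 3, 4, 6} --b--> {1, 2, 4, 6}  [new]
{1, 6} --a--> {2, 3, 5}  [new]
{1, 6} --b--> {2, 4}  [new]
∅ --a--> ∅  [seen]
∅ --b--> ∅  [seen]
{1, 4, 6} --a--> {1, 2, 3, 5, 6}  [seen]
{1, 4, 6} --b--> {2, 4}  [seen]
{1, 2, 3, 5, 6} --a--> {2, 3, 5}  [seen]
{1, 2, 3, 5, 6} --b--> {1, 2, 3, 4, 6}  [new]
{1, 2, 4, 6} --a--> {1, 2, 3, 5, 6}  [seen]
{1, 2, 4, 6} --b--> {2, 4}  [seen]
{2, 3, 5} --a--> {2, 3}  [seen]
{2, 3, 5} --b--> {1, 3, 4, 6}  [seen]
{2, 4} --a--> {1, 6}  [seen]
{2, 4} --b--> ∅  [seen]
{1, 2, 3, 4, 6} --a--> {1, 2, 3, 5, 6}  [seen]
{1, 2, 3, 4, 6} --b--> {1, 2, 4, 6}  [seen]
Reachable DFA states: {1}, {3, 5}, {4}, {2, 3}, {1, 3, 4, 6}, {1, 6}, ∅, {1, 4, 6}, {1, 2, 3, 5, 6}, {1, 2, 4, 6}, {2, 3, 5}, {2, 4}, {1, 2, 3, 4, 6}.
Accepting DFA states (contain an NFA accepting state): {1}, {3, 5}, {4}, {2, 3}, {1, 3, 4, 6}, {1, 6}, {1, 4, 6}, {1, 2, 3, 5, 6}, {1, 2, 4, 6}, {2, 3, 5}, {2, 4}, {1, 2, 3, 4, 6}.

12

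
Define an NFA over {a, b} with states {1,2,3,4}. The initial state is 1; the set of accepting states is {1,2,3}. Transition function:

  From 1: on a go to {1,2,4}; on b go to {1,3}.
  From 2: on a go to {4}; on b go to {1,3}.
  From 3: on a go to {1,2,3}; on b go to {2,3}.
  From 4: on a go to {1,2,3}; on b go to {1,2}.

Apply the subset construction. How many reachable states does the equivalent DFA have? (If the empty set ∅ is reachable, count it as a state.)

Start state of the DFA: {1}.
{1} --a--> {1,2,4}  [new]
{1} --b--> {1,3}  [new]
{1,2,4} --a--> {1,2,3,4}  [new]
{1,2,4} --b--> {1,2,3}  [new]
{1,3} --a--> {1,2,3,4}  [seen]
{1,3} --b--> {1,2,3}  [seen]
{1,2,3,4} --a--> {1,2,3,4}  [seen]
{1,2,3,4} --b--> {1,2,3}  [seen]
{1,2,3} --a--> {1,2,3,4}  [seen]
{1,2,3} --b--> {1,2,3}  [seen]
Reachable DFA states: {1}, {1,2,4}, {1,3}, {1,2,3,4}, {1,2,3}.

5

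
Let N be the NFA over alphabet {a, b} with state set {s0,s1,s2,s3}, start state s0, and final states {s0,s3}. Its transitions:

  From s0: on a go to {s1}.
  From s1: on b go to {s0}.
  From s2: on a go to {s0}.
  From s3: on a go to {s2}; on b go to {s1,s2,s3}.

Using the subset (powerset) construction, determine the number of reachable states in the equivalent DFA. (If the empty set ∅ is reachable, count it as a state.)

Start state of the DFA: {s0}.
{s0} --a--> {s1}  [new]
{s0} --b--> ∅  [new]
{s1} --a--> ∅  [seen]
{s1} --b--> {s0}  [seen]
∅ --a--> ∅  [seen]
∅ --b--> ∅  [seen]
Reachable DFA states: {s0}, {s1}, ∅.

3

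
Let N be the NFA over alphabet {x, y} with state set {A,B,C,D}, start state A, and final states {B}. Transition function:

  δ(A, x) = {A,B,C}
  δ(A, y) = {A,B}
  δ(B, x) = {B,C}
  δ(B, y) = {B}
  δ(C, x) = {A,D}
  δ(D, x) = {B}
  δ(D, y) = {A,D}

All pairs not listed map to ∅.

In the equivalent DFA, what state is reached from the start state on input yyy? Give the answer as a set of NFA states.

Start: {A}.
δ(A,y) = {A,B}.
Union: {A,B}.
After y: {A,B}.
δ(A,y) = {A,B}; δ(B,y) = {B}.
Union: {A,B}.
After y: {A,B}.
δ(A,y) = {A,B}; δ(B,y) = {B}.
Union: {A,B}.
After y: {A,B}.

{A,B}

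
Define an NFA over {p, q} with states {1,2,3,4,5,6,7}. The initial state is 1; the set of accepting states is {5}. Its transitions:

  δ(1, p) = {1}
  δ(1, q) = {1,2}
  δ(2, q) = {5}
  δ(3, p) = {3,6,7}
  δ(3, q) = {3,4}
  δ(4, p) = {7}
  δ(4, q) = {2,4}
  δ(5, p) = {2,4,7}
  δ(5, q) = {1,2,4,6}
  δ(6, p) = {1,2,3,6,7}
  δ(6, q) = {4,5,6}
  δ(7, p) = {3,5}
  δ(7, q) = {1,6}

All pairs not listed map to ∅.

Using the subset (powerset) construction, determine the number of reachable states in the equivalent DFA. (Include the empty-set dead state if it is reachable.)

Start state of the DFA: {1}.
{1} --p--> {1}  [seen]
{1} --q--> {1,2}  [new]
{1,2} --p--> {1}  [seen]
{1,2} --q--> {1,2,5}  [new]
{1,2,5} --p--> {1,2,4,7}  [new]
{1,2,5} --q--> {1,2,4,5,6}  [new]
{1,2,4,7} --p--> {1,3,5,7}  [new]
{1,2,4,7} --q--> {1,2,4,5,6}  [seen]
{1,2,4,5,6} --p--> {1,2,3,4,6,7}  [new]
{1,2,4,5,6} --q--> {1,2,4,5,6}  [seen]
{1,3,5,7} --p--> {1,2,3,4,5,6,7}  [new]
{1,3,5,7} --q--> {1,2,3,4,6}  [new]
{1,2,3,4,6,7} --p--> {1,2,3,5,6,7}  [new]
{1,2,3,4,6,7} --q--> {1,2,3,4,5,6}  [new]
{1,2,3,4,5,6,7} --p--> {1,2,3,4,5,6,7}  [seen]
{1,2,3,4,5,6,7} --q--> {1,2,3,4,5,6}  [seen]
{1,2,3,4,6} --p--> {1,2,3,6,7}  [new]
{1,2,3,4,6} --q--> {1,2,3,4,5,6}  [seen]
{1,2,3,5,6,7} --p--> {1,2,3,4,5,6,7}  [seen]
{1,2,3,5,6,7} --q--> {1,2,3,4,5,6}  [seen]
{1,2,3,4,5,6} --p--> {1,2,3,4,6,7}  [seen]
{1,2,3,4,5,6} --q--> {1,2,3,4,5,6}  [seen]
{1,2,3,6,7} --p--> {1,2,3,5,6,7}  [seen]
{1,2,3,6,7} --q--> {1,2,3,4,5,6}  [seen]
Reachable DFA states: {1}, {1,2}, {1,2,5}, {1,2,4,7}, {1,2,4,5,6}, {1,3,5,7}, {1,2,3,4,6,7}, {1,2,3,4,5,6,7}, {1,2,3,4,6}, {1,2,3,5,6,7}, {1,2,3,4,5,6}, {1,2,3,6,7}.

12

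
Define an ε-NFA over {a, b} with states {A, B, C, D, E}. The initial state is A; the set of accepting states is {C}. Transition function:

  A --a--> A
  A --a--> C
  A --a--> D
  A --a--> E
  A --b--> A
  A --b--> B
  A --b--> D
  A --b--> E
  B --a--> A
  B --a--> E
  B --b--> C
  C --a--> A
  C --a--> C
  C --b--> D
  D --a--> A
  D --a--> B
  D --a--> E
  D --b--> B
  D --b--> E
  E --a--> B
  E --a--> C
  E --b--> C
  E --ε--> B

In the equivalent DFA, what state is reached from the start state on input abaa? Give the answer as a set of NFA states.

Start: {A}.
δ(A,a) = {A, C, D, E}.
Union: {A, C, D, E}.
ε-closure gives {A, B, C, D, E}.
After a: {A, B, C, D, E}.
δ(A,b) = {A, B, D, E}; δ(B,b) = {C}; δ(C,b) = {D}; δ(D,b) = {B, E}; δ(E,b) = {C}.
Union: {A, B, C, D, E}.
After b: {A, B, C, D, E}.
δ(A,a) = {A, C, D, E}; δ(B,a) = {A, E}; δ(C,a) = {A, C}; δ(D,a) = {A, B, E}; δ(E,a) = {B, C}.
Union: {A, B, C, D, E}.
After a: {A, B, C, D, E}.
δ(A,a) = {A, C, D, E}; δ(B,a) = {A, E}; δ(C,a) = {A, C}; δ(D,a) = {A, B, E}; δ(E,a) = {B, C}.
Union: {A, B, C, D, E}.
After a: {A, B, C, D, E}.

{A, B, C, D, E}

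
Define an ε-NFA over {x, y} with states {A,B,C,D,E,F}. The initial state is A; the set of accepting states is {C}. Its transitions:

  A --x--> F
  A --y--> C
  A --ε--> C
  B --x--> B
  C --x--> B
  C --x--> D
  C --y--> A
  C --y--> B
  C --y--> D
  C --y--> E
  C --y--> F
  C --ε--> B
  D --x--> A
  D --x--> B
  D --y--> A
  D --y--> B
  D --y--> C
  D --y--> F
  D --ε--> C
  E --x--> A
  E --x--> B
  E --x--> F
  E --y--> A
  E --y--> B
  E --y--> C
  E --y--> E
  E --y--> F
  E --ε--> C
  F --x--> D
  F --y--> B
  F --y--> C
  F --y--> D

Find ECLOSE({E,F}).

Begin with {E,F}.
E →ε {C}; add C.
C →ε {B}; add B.
ε-closure = {B,C,E,F}.

{B,C,E,F}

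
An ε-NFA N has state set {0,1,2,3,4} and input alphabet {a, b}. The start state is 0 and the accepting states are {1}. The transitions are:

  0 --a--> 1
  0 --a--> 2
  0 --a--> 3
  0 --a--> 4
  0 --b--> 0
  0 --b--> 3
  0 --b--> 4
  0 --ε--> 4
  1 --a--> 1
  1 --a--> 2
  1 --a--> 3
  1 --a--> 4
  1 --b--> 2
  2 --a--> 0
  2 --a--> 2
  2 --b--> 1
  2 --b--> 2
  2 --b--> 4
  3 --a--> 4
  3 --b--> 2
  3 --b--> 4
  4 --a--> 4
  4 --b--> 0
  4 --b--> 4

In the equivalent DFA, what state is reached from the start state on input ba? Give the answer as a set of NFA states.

Start: {0,4}.
δ(0,b) = {0,3,4}; δ(4,b) = {0,4}.
Union: {0,3,4}.
After b: {0,3,4}.
δ(0,a) = {1,2,3,4}; δ(3,a) = {4}; δ(4,a) = {4}.
Union: {1,2,3,4}.
After a: {1,2,3,4}.

{1,2,3,4}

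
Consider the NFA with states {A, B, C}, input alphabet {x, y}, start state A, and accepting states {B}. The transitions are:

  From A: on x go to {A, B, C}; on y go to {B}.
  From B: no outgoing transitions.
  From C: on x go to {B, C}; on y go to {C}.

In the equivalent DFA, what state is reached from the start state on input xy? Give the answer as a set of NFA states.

Start: {A}.
δ(A,x) = {A, B, C}.
Union: {A, B, C}.
After x: {A, B, C}.
δ(A,y) = {B}; δ(B,y) = ∅; δ(C,y) = {C}.
Union: {B, C}.
After y: {B, C}.

{B, C}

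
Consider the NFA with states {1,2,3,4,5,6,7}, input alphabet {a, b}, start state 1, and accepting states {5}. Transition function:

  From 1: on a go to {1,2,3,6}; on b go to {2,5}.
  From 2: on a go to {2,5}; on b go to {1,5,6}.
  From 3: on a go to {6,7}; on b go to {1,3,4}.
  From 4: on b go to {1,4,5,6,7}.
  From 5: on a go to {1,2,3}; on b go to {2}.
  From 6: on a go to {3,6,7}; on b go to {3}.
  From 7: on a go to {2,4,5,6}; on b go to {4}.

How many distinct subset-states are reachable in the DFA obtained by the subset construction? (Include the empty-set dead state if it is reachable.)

9

Start state of the DFA: {1}.
{1} --a--> {1,2,3,6}  [new]
{1} --b--> {2,5}  [new]
{1,2,3,6} --a--> {1,2,3,5,6,7}  [new]
{1,2,3,6} --b--> {1,2,3,4,5,6}  [new]
{2,5} --a--> {1,2,3,5}  [new]
{2,5} --b--> {1,2,5,6}  [new]
{1,2,3,5,6,7} --a--> {1,2,3,4,5,6,7}  [new]
{1,2,3,5,6,7} --b--> {1,2,3,4,5,6}  [seen]
{1,2,3,4,5,6} --a--> {1,2,3,5,6,7}  [seen]
{1,2,3,4,5,6} --b--> {1,2,3,4,5,6,7}  [seen]
{1,2,3,5} --a--> {1,2,3,5,6,7}  [seen]
{1,2,3,5} --b--> {1,2,3,4,5,6}  [seen]
{1,2,5,6} --a--> {1,2,3,5,6,7}  [seen]
{1,2,5,6} --b--> {1,2,3,5,6}  [new]
{1,2,3,4,5,6,7} --a--> {1,2,3,4,5,6,7}  [seen]
{1,2,3,4,5,6,7} --b--> {1,2,3,4,5,6,7}  [seen]
{1,2,3,5,6} --a--> {1,2,3,5,6,7}  [seen]
{1,2,3,5,6} --b--> {1,2,3,4,5,6}  [seen]
Reachable DFA states: {1}, {1,2,3,6}, {2,5}, {1,2,3,5,6,7}, {1,2,3,4,5,6}, {1,2,3,5}, {1,2,5,6}, {1,2,3,4,5,6,7}, {1,2,3,5,6}.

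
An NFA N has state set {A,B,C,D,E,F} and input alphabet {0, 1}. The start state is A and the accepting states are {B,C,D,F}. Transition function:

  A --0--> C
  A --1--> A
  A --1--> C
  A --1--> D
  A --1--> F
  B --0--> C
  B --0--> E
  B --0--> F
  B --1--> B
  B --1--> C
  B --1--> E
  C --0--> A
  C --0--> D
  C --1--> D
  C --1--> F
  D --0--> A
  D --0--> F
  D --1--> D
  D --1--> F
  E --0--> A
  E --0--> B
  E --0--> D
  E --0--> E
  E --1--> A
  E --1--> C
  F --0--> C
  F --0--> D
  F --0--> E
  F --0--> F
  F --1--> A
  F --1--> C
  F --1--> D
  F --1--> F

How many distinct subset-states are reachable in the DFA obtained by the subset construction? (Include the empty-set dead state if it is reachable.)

8

Start state of the DFA: {A}.
{A} --0--> {C}  [new]
{A} --1--> {A,C,D,F}  [new]
{C} --0--> {A,D}  [new]
{C} --1--> {D,F}  [new]
{A,C,D,F} --0--> {A,C,D,E,F}  [new]
{A,C,D,F} --1--> {A,C,D,F}  [seen]
{A,D} --0--> {A,C,F}  [new]
{A,D} --1--> {A,C,D,F}  [seen]
{D,F} --0--> {A,C,D,E,F}  [seen]
{D,F} --1--> {A,C,D,F}  [seen]
{A,C,D,E,F} --0--> {A,B,C,D,E,F}  [new]
{A,C,D,E,F} --1--> {A,C,D,F}  [seen]
{A,C,F} --0--> {A,C,D,E,F}  [seen]
{A,C,F} --1--> {A,C,D,F}  [seen]
{A,B,C,D,E,F} --0--> {A,B,C,D,E,F}  [seen]
{A,B,C,D,E,F} --1--> {A,B,C,D,E,F}  [seen]
Reachable DFA states: {A}, {C}, {A,C,D,F}, {A,D}, {D,F}, {A,C,D,E,F}, {A,C,F}, {A,B,C,D,E,F}.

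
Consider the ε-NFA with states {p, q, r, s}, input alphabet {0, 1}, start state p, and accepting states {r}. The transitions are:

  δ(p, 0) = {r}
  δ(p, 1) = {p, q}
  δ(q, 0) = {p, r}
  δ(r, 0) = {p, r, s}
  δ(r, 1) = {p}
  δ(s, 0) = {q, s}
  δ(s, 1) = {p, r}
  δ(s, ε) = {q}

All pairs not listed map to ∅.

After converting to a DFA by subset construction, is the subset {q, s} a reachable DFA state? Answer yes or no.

no

Start state of the DFA: {p} (ε-closure of the NFA start).
{p} --0--> {r}  [new]
{p} --1--> {p, q}  [new]
{r} --0--> {p, q, r, s}  [new]
{r} --1--> {p}  [seen]
{p, q} --0--> {p, r}  [new]
{p, q} --1--> {p, q}  [seen]
{p, q, r, s} --0--> {p, q, r, s}  [seen]
{p, q, r, s} --1--> {p, q, r}  [new]
{p, r} --0--> {p, q, r, s}  [seen]
{p, r} --1--> {p, q}  [seen]
{p, q, r} --0--> {p, q, r, s}  [seen]
{p, q, r} --1--> {p, q}  [seen]
Reachable DFA states: {p}, {r}, {p, q}, {p, q, r, s}, {p, r}, {p, q, r}.
{q, s} is not among them.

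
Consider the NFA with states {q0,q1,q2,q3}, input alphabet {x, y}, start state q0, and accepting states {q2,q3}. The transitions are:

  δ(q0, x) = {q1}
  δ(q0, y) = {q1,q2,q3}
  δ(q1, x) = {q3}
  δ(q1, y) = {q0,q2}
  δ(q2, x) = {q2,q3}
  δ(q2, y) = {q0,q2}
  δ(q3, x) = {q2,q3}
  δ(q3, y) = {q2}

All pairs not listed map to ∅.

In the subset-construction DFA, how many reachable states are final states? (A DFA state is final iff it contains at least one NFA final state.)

Start state of the DFA: {q0}.
{q0} --x--> {q1}  [new]
{q0} --y--> {q1,q2,q3}  [new]
{q1} --x--> {q3}  [new]
{q1} --y--> {q0,q2}  [new]
{q1,q2,q3} --x--> {q2,q3}  [new]
{q1,q2,q3} --y--> {q0,q2}  [seen]
{q3} --x--> {q2,q3}  [seen]
{q3} --y--> {q2}  [new]
{q0,q2} --x--> {q1,q2,q3}  [seen]
{q0,q2} --y--> {q0,q1,q2,q3}  [new]
{q2,q3} --x--> {q2,q3}  [seen]
{q2,q3} --y--> {q0,q2}  [seen]
{q2} --x--> {q2,q3}  [seen]
{q2} --y--> {q0,q2}  [seen]
{q0,q1,q2,q3} --x--> {q1,q2,q3}  [seen]
{q0,q1,q2,q3} --y--> {q0,q1,q2,q3}  [seen]
Reachable DFA states: {q0}, {q1}, {q1,q2,q3}, {q3}, {q0,q2}, {q2,q3}, {q2}, {q0,q1,q2,q3}.
Accepting DFA states (contain an NFA accepting state): {q1,q2,q3}, {q3}, {q0,q2}, {q2,q3}, {q2}, {q0,q1,q2,q3}.

6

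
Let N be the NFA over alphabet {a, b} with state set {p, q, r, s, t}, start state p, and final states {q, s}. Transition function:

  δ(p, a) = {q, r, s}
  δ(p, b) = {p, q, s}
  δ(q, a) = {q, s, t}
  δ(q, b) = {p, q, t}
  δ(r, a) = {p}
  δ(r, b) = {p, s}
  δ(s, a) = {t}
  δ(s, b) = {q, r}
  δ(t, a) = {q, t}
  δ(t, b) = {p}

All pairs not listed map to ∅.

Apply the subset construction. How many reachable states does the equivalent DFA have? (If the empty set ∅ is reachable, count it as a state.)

6

Start state of the DFA: {p}.
{p} --a--> {q, r, s}  [new]
{p} --b--> {p, q, s}  [new]
{q, r, s} --a--> {p, q, s, t}  [new]
{q, r, s} --b--> {p, q, r, s, t}  [new]
{p, q, s} --a--> {q, r, s, t}  [new]
{p, q, s} --b--> {p, q, r, s, t}  [seen]
{p, q, s, t} --a--> {q, r, s, t}  [seen]
{p, q, s, t} --b--> {p, q, r, s, t}  [seen]
{p, q, r, s, t} --a--> {p, q, r, s, t}  [seen]
{p, q, r, s, t} --b--> {p, q, r, s, t}  [seen]
{q, r, s, t} --a--> {p, q, s, t}  [seen]
{q, r, s, t} --b--> {p, q, r, s, t}  [seen]
Reachable DFA states: {p}, {q, r, s}, {p, q, s}, {p, q, s, t}, {p, q, r, s, t}, {q, r, s, t}.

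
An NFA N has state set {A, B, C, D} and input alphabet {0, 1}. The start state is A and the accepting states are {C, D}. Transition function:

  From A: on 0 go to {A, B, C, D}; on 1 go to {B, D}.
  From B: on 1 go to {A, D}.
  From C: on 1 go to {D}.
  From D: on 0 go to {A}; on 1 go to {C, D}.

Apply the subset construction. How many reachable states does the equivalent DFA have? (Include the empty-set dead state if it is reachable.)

Start state of the DFA: {A}.
{A} --0--> {A, B, C, D}  [new]
{A} --1--> {B, D}  [new]
{A, B, C, D} --0--> {A, B, C, D}  [seen]
{A, B, C, D} --1--> {A, B, C, D}  [seen]
{B, D} --0--> {A}  [seen]
{B, D} --1--> {A, C, D}  [new]
{A, C, D} --0--> {A, B, C, D}  [seen]
{A, C, D} --1--> {B, C, D}  [new]
{B, C, D} --0--> {A}  [seen]
{B, C, D} --1--> {A, C, D}  [seen]
Reachable DFA states: {A}, {A, B, C, D}, {B, D}, {A, C, D}, {B, C, D}.

5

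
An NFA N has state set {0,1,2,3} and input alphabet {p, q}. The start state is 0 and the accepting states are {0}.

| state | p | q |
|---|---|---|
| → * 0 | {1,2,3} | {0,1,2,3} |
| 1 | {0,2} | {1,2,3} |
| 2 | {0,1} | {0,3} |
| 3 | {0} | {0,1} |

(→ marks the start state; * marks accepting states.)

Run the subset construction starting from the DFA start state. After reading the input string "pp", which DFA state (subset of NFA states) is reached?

Start: {0}.
δ(0,p) = {1,2,3}.
Union: {1,2,3}.
After p: {1,2,3}.
δ(1,p) = {0,2}; δ(2,p) = {0,1}; δ(3,p) = {0}.
Union: {0,1,2}.
After p: {0,1,2}.

{0,1,2}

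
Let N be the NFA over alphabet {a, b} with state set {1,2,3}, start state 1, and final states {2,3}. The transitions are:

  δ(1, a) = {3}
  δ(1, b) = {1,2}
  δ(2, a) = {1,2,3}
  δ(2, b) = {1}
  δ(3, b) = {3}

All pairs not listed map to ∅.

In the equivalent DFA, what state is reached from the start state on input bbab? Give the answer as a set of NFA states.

{1,2,3}

Start: {1}.
δ(1,b) = {1,2}.
Union: {1,2}.
After b: {1,2}.
δ(1,b) = {1,2}; δ(2,b) = {1}.
Union: {1,2}.
After b: {1,2}.
δ(1,a) = {3}; δ(2,a) = {1,2,3}.
Union: {1,2,3}.
After a: {1,2,3}.
δ(1,b) = {1,2}; δ(2,b) = {1}; δ(3,b) = {3}.
Union: {1,2,3}.
After b: {1,2,3}.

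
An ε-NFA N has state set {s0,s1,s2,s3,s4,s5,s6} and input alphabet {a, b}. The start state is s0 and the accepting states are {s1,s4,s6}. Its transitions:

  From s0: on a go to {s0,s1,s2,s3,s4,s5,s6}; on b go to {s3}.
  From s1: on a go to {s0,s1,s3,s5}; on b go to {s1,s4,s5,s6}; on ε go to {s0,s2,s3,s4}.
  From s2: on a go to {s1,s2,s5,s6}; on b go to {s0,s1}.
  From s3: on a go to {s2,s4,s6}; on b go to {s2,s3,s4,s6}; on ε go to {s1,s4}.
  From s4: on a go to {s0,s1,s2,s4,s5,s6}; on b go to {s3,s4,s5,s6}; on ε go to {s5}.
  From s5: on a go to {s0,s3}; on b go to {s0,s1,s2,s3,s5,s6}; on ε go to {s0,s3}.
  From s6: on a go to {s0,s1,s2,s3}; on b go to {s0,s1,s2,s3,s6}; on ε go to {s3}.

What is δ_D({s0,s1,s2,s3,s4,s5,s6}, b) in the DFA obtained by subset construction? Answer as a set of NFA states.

δ(s0,b) = {s3}; δ(s1,b) = {s1,s4,s5,s6}; δ(s2,b) = {s0,s1}; δ(s3,b) = {s2,s3,s4,s6}; δ(s4,b) = {s3,s4,s5,s6}; δ(s5,b) = {s0,s1,s2,s3,s5,s6}; δ(s6,b) = {s0,s1,s2,s3,s6}.
Union: {s0,s1,s2,s3,s4,s5,s6}.

{s0,s1,s2,s3,s4,s5,s6}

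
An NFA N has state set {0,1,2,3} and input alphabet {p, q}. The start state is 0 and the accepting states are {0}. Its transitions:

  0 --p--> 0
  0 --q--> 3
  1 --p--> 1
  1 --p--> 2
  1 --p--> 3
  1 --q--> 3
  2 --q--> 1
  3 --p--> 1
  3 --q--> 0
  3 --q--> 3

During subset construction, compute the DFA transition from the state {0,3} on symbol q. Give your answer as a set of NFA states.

δ(0,q) = {3}; δ(3,q) = {0,3}.
Union: {0,3}.

{0,3}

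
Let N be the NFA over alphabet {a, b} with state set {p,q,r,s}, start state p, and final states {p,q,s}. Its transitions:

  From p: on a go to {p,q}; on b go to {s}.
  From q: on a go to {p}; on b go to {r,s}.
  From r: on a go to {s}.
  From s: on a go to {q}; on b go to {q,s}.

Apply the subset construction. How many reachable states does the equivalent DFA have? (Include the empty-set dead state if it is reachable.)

8

Start state of the DFA: {p}.
{p} --a--> {p,q}  [new]
{p} --b--> {s}  [new]
{p,q} --a--> {p,q}  [seen]
{p,q} --b--> {r,s}  [new]
{s} --a--> {q}  [new]
{s} --b--> {q,s}  [new]
{r,s} --a--> {q,s}  [seen]
{r,s} --b--> {q,s}  [seen]
{q} --a--> {p}  [seen]
{q} --b--> {r,s}  [seen]
{q,s} --a--> {p,q}  [seen]
{q,s} --b--> {q,r,s}  [new]
{q,r,s} --a--> {p,q,s}  [new]
{q,r,s} --b--> {q,r,s}  [seen]
{p,q,s} --a--> {p,q}  [seen]
{p,q,s} --b--> {q,r,s}  [seen]
Reachable DFA states: {p}, {p,q}, {s}, {r,s}, {q}, {q,s}, {q,r,s}, {p,q,s}.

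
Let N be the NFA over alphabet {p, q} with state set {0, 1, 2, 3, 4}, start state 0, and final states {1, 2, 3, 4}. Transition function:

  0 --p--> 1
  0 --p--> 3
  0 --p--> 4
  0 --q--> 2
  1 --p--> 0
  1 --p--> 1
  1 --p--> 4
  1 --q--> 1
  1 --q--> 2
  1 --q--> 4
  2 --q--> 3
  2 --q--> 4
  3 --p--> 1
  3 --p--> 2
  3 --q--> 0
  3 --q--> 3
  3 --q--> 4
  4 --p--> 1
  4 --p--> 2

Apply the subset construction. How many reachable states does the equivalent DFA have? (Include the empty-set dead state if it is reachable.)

13

Start state of the DFA: {0}.
{0} --p--> {1, 3, 4}  [new]
{0} --q--> {2}  [new]
{1, 3, 4} --p--> {0, 1, 2, 4}  [new]
{1, 3, 4} --q--> {0, 1, 2, 3, 4}  [new]
{2} --p--> ∅  [new]
{2} --q--> {3, 4}  [new]
{0, 1, 2, 4} --p--> {0, 1, 2, 3, 4}  [seen]
{0, 1, 2, 4} --q--> {1, 2, 3, 4}  [new]
{0, 1, 2, 3, 4} --p--> {0, 1, 2, 3, 4}  [seen]
{0, 1, 2, 3, 4} --q--> {0, 1, 2, 3, 4}  [seen]
∅ --p--> ∅  [seen]
∅ --q--> ∅  [seen]
{3, 4} --p--> {1, 2}  [new]
{3, 4} --q--> {0, 3, 4}  [new]
{1, 2, 3, 4} --p--> {0, 1, 2, 4}  [seen]
{1, 2, 3, 4} --q--> {0, 1, 2, 3, 4}  [seen]
{1, 2} --p--> {0, 1, 4}  [new]
{1, 2} --q--> {1, 2, 3, 4}  [seen]
{0, 3, 4} --p--> {1, 2, 3, 4}  [seen]
{0, 3, 4} --q--> {0, 2, 3, 4}  [new]
{0, 1, 4} --p--> {0, 1, 2, 3, 4}  [seen]
{0, 1, 4} --q--> {1, 2, 4}  [new]
{0, 2, 3, 4} --p--> {1, 2, 3, 4}  [seen]
{0, 2, 3, 4} --q--> {0, 2, 3, 4}  [seen]
{1, 2, 4} --p--> {0, 1, 2, 4}  [seen]
{1, 2, 4} --q--> {1, 2, 3, 4}  [seen]
Reachable DFA states: {0}, {1, 3, 4}, {2}, {0, 1, 2, 4}, {0, 1, 2, 3, 4}, ∅, {3, 4}, {1, 2, 3, 4}, {1, 2}, {0, 3, 4}, {0, 1, 4}, {0, 2, 3, 4}, {1, 2, 4}.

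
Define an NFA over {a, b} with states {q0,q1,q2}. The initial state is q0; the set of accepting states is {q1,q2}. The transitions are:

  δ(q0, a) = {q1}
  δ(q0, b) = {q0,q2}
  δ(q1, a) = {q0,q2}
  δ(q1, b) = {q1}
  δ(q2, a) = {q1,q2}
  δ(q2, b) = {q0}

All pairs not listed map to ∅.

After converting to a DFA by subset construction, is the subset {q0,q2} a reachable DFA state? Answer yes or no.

yes

Start state of the DFA: {q0}.
{q0} --a--> {q1}  [new]
{q0} --b--> {q0,q2}  [new]
{q1} --a--> {q0,q2}  [seen]
{q1} --b--> {q1}  [seen]
{q0,q2} --a--> {q1,q2}  [new]
{q0,q2} --b--> {q0,q2}  [seen]
{q1,q2} --a--> {q0,q1,q2}  [new]
{q1,q2} --b--> {q0,q1}  [new]
{q0,q1,q2} --a--> {q0,q1,q2}  [seen]
{q0,q1,q2} --b--> {q0,q1,q2}  [seen]
{q0,q1} --a--> {q0,q1,q2}  [seen]
{q0,q1} --b--> {q0,q1,q2}  [seen]
Reachable DFA states: {q0}, {q1}, {q0,q2}, {q1,q2}, {q0,q1,q2}, {q0,q1}.
{q0,q2} is among them.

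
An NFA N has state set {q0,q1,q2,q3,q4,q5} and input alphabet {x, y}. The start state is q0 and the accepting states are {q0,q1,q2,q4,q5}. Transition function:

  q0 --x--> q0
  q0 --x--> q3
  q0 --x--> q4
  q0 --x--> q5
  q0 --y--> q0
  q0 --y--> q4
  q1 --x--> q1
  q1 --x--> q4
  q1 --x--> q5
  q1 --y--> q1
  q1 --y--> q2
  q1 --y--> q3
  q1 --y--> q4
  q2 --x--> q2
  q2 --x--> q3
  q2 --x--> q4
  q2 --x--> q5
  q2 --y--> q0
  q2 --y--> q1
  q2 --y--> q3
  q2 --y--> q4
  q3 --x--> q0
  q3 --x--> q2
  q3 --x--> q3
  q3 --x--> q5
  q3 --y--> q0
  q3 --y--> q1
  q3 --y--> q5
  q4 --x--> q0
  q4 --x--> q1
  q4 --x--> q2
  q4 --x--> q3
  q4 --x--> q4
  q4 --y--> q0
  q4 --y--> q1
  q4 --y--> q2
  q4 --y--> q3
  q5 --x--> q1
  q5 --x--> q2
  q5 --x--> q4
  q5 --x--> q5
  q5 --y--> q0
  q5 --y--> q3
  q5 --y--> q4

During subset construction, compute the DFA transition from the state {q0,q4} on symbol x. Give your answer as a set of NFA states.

{q0,q1,q2,q3,q4,q5}

δ(q0,x) = {q0,q3,q4,q5}; δ(q4,x) = {q0,q1,q2,q3,q4}.
Union: {q0,q1,q2,q3,q4,q5}.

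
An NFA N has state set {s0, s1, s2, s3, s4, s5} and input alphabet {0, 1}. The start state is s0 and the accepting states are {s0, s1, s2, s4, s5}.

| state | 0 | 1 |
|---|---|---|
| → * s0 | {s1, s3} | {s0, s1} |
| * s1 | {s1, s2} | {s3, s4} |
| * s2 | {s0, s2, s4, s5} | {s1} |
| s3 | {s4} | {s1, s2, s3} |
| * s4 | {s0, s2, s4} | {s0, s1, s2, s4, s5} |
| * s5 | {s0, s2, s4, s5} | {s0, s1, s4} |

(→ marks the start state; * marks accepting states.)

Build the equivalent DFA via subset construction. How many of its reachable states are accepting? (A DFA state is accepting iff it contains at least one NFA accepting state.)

Start state of the DFA: {s0}.
{s0} --0--> {s1, s3}  [new]
{s0} --1--> {s0, s1}  [new]
{s1, s3} --0--> {s1, s2, s4}  [new]
{s1, s3} --1--> {s1, s2, s3, s4}  [new]
{s0, s1} --0--> {s1, s2, s3}  [new]
{s0, s1} --1--> {s0, s1, s3, s4}  [new]
{s1, s2, s4} --0--> {s0, s1, s2, s4, s5}  [new]
{s1, s2, s4} --1--> {s0, s1, s2, s3, s4, s5}  [new]
{s1, s2, s3, s4} --0--> {s0, s1, s2, s4, s5}  [seen]
{s1, s2, s3, s4} --1--> {s0, s1, s2, s3, s4, s5}  [seen]
{s1, s2, s3} --0--> {s0, s1, s2, s4, s5}  [seen]
{s1, s2, s3} --1--> {s1, s2, s3, s4}  [seen]
{s0, s1, s3, s4} --0--> {s0, s1, s2, s3, s4}  [new]
{s0, s1, s3, s4} --1--> {s0, s1, s2, s3, s4, s5}  [seen]
{s0, s1, s2, s4, s5} --0--> {s0, s1, s2, s3, s4, s5}  [seen]
{s0, s1, s2, s4, s5} --1--> {s0, s1, s2, s3, s4, s5}  [seen]
{s0, s1, s2, s3, s4, s5} --0--> {s0, s1, s2, s3, s4, s5}  [seen]
{s0, s1, s2, s3, s4, s5} --1--> {s0, s1, s2, s3, s4, s5}  [seen]
{s0, s1, s2, s3, s4} --0--> {s0, s1, s2, s3, s4, s5}  [seen]
{s0, s1, s2, s3, s4} --1--> {s0, s1, s2, s3, s4, s5}  [seen]
Reachable DFA states: {s0}, {s1, s3}, {s0, s1}, {s1, s2, s4}, {s1, s2, s3, s4}, {s1, s2, s3}, {s0, s1, s3, s4}, {s0, s1, s2, s4, s5}, {s0, s1, s2, s3, s4, s5}, {s0, s1, s2, s3, s4}.
Accepting DFA states (contain an NFA accepting state): {s0}, {s1, s3}, {s0, s1}, {s1, s2, s4}, {s1, s2, s3, s4}, {s1, s2, s3}, {s0, s1, s3, s4}, {s0, s1, s2, s4, s5}, {s0, s1, s2, s3, s4, s5}, {s0, s1, s2, s3, s4}.

10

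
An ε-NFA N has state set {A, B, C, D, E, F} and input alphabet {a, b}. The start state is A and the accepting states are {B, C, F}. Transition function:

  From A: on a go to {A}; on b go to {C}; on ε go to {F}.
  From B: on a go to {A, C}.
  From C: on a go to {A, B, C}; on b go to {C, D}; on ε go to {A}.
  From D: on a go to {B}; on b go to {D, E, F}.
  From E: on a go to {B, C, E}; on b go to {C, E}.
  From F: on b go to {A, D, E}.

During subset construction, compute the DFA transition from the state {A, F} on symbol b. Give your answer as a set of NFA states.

δ(A,b) = {C}; δ(F,b) = {A, D, E}.
Union: {A, C, D, E}.
ε-closure gives {A, C, D, E, F}.

{A, C, D, E, F}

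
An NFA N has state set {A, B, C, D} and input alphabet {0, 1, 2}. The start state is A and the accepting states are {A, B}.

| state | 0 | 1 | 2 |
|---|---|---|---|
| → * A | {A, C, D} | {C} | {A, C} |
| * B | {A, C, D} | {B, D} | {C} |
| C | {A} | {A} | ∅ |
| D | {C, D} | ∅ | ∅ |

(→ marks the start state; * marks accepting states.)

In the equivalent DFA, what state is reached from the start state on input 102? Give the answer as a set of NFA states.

{A, C}

Start: {A}.
δ(A,1) = {C}.
Union: {C}.
After 1: {C}.
δ(C,0) = {A}.
Union: {A}.
After 0: {A}.
δ(A,2) = {A, C}.
Union: {A, C}.
After 2: {A, C}.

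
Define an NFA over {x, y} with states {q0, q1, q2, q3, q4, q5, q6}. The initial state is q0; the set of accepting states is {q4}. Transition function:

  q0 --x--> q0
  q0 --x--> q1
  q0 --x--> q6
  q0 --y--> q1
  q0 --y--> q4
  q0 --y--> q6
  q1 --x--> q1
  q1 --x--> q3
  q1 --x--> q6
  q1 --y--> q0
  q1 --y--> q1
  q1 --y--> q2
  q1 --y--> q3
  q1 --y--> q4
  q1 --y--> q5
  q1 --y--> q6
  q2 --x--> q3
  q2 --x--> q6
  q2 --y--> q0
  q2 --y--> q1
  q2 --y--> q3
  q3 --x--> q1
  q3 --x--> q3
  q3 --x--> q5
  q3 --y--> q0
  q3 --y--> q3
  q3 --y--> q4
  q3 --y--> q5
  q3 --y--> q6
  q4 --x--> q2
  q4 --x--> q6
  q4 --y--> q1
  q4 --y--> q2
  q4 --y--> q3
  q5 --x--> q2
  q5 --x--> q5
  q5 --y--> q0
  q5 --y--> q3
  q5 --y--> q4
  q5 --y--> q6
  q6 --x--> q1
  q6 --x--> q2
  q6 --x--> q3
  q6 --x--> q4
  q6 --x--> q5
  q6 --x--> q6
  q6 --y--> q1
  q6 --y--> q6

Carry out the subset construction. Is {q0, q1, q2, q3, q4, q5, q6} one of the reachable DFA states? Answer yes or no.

yes

Start state of the DFA: {q0}.
{q0} --x--> {q0, q1, q6}  [new]
{q0} --y--> {q1, q4, q6}  [new]
{q0, q1, q6} --x--> {q0, q1, q2, q3, q4, q5, q6}  [new]
{q0, q1, q6} --y--> {q0, q1, q2, q3, q4, q5, q6}  [seen]
{q1, q4, q6} --x--> {q1, q2, q3, q4, q5, q6}  [new]
{q1, q4, q6} --y--> {q0, q1, q2, q3, q4, q5, q6}  [seen]
{q0, q1, q2, q3, q4, q5, q6} --x--> {q0, q1, q2, q3, q4, q5, q6}  [seen]
{q0, q1, q2, q3, q4, q5, q6} --y--> {q0, q1, q2, q3, q4, q5, q6}  [seen]
{q1, q2, q3, q4, q5, q6} --x--> {q1, q2, q3, q4, q5, q6}  [seen]
{q1, q2, q3, q4, q5, q6} --y--> {q0, q1, q2, q3, q4, q5, q6}  [seen]
Reachable DFA states: {q0}, {q0, q1, q6}, {q1, q4, q6}, {q0, q1, q2, q3, q4, q5, q6}, {q1, q2, q3, q4, q5, q6}.
{q0, q1, q2, q3, q4, q5, q6} is among them.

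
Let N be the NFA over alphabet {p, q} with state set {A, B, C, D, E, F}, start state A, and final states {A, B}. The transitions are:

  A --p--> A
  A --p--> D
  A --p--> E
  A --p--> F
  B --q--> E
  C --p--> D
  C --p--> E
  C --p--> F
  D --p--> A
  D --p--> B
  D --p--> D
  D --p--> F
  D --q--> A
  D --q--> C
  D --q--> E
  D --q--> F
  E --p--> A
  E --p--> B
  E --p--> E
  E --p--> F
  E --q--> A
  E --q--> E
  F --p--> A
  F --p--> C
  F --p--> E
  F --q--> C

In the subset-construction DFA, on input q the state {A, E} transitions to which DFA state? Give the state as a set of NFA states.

δ(A,q) = ∅; δ(E,q) = {A, E}.
Union: {A, E}.

{A, E}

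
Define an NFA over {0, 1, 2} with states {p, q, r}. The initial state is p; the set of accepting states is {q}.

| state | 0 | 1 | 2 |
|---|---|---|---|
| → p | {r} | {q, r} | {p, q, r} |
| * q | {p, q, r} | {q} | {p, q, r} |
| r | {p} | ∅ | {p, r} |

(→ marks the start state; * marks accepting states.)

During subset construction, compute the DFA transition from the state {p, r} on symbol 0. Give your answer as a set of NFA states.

{p, r}

δ(p,0) = {r}; δ(r,0) = {p}.
Union: {p, r}.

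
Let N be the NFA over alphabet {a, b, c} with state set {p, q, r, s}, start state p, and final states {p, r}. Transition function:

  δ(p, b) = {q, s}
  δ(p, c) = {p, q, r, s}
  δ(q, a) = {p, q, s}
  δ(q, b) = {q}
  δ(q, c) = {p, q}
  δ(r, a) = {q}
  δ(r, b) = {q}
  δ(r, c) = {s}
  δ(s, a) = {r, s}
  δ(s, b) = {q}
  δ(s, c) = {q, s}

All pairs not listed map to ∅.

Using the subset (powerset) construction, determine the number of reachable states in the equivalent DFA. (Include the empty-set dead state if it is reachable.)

Start state of the DFA: {p}.
{p} --a--> ∅  [new]
{p} --b--> {q, s}  [new]
{p} --c--> {p, q, r, s}  [new]
∅ --a--> ∅  [seen]
∅ --b--> ∅  [seen]
∅ --c--> ∅  [seen]
{q, s} --a--> {p, q, r, s}  [seen]
{q, s} --b--> {q}  [new]
{q, s} --c--> {p, q, s}  [new]
{p, q, r, s} --a--> {p, q, r, s}  [seen]
{p, q, r, s} --b--> {q, s}  [seen]
{p, q, r, s} --c--> {p, q, r, s}  [seen]
{q} --a--> {p, q, s}  [seen]
{q} --b--> {q}  [seen]
{q} --c--> {p, q}  [new]
{p, q, s} --a--> {p, q, r, s}  [seen]
{p, q, s} --b--> {q, s}  [seen]
{p, q, s} --c--> {p, q, r, s}  [seen]
{p, q} --a--> {p, q, s}  [seen]
{p, q} --b--> {q, s}  [seen]
{p, q} --c--> {p, q, r, s}  [seen]
Reachable DFA states: {p}, ∅, {q, s}, {p, q, r, s}, {q}, {p, q, s}, {p, q}.

7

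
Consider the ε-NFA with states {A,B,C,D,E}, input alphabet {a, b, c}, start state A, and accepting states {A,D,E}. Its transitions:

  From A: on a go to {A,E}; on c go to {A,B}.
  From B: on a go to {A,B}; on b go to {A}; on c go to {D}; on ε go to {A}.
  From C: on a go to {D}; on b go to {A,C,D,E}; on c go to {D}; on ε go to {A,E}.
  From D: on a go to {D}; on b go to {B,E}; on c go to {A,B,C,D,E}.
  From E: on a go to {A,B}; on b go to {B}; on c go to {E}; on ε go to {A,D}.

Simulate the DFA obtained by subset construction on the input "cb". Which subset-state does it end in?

{A}

Start: {A}.
δ(A,c) = {A,B}.
Union: {A,B}.
After c: {A,B}.
δ(A,b) = ∅; δ(B,b) = {A}.
Union: {A}.
After b: {A}.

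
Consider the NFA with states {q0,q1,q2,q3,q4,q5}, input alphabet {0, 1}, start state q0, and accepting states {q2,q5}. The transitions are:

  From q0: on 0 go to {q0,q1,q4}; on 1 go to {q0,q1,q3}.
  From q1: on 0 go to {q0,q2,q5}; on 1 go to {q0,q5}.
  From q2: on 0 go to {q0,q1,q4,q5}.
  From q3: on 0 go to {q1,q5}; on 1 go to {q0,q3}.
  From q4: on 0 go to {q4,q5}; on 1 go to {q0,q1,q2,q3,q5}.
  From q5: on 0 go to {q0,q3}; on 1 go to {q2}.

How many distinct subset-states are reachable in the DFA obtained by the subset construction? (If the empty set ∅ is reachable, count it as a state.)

Start state of the DFA: {q0}.
{q0} --0--> {q0,q1,q4}  [new]
{q0} --1--> {q0,q1,q3}  [new]
{q0,q1,q4} --0--> {q0,q1,q2,q4,q5}  [new]
{q0,q1,q4} --1--> {q0,q1,q2,q3,q5}  [new]
{q0,q1,q3} --0--> {q0,q1,q2,q4,q5}  [seen]
{q0,q1,q3} --1--> {q0,q1,q3,q5}  [new]
{q0,q1,q2,q4,q5} --0--> {q0,q1,q2,q3,q4,q5}  [new]
{q0,q1,q2,q4,q5} --1--> {q0,q1,q2,q3,q5}  [seen]
{q0,q1,q2,q3,q5} --0--> {q0,q1,q2,q3,q4,q5}  [seen]
{q0,q1,q2,q3,q5} --1--> {q0,q1,q2,q3,q5}  [seen]
{q0,q1,q3,q5} --0--> {q0,q1,q2,q3,q4,q5}  [seen]
{q0,q1,q3,q5} --1--> {q0,q1,q2,q3,q5}  [seen]
{q0,q1,q2,q3,q4,q5} --0--> {q0,q1,q2,q3,q4,q5}  [seen]
{q0,q1,q2,q3,q4,q5} --1--> {q0,q1,q2,q3,q5}  [seen]
Reachable DFA states: {q0}, {q0,q1,q4}, {q0,q1,q3}, {q0,q1,q2,q4,q5}, {q0,q1,q2,q3,q5}, {q0,q1,q3,q5}, {q0,q1,q2,q3,q4,q5}.

7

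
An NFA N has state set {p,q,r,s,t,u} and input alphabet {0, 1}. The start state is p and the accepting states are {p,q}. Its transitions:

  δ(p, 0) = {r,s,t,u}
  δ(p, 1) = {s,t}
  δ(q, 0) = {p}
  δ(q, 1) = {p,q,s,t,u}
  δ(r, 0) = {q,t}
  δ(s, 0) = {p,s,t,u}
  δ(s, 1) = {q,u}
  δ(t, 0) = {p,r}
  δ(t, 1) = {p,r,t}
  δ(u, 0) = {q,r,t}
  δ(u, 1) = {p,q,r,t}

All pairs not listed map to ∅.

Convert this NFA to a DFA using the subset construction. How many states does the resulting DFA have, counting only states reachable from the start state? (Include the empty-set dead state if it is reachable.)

6

Start state of the DFA: {p}.
{p} --0--> {r,s,t,u}  [new]
{p} --1--> {s,t}  [new]
{r,s,t,u} --0--> {p,q,r,s,t,u}  [new]
{r,s,t,u} --1--> {p,q,r,t,u}  [new]
{s,t} --0--> {p,r,s,t,u}  [new]
{s,t} --1--> {p,q,r,t,u}  [seen]
{p,q,r,s,t,u} --0--> {p,q,r,s,t,u}  [seen]
{p,q,r,s,t,u} --1--> {p,q,r,s,t,u}  [seen]
{p,q,r,t,u} --0--> {p,q,r,s,t,u}  [seen]
{p,q,r,t,u} --1--> {p,q,r,s,t,u}  [seen]
{p,r,s,t,u} --0--> {p,q,r,s,t,u}  [seen]
{p,r,s,t,u} --1--> {p,q,r,s,t,u}  [seen]
Reachable DFA states: {p}, {r,s,t,u}, {s,t}, {p,q,r,s,t,u}, {p,q,r,t,u}, {p,r,s,t,u}.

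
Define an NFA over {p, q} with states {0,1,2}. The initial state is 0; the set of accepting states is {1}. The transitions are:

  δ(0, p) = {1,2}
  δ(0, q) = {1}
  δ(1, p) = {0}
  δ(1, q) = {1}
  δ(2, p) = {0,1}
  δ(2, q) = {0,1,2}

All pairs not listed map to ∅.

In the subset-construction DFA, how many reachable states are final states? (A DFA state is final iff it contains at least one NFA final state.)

4

Start state of the DFA: {0}.
{0} --p--> {1,2}  [new]
{0} --q--> {1}  [new]
{1,2} --p--> {0,1}  [new]
{1,2} --q--> {0,1,2}  [new]
{1} --p--> {0}  [seen]
{1} --q--> {1}  [seen]
{0,1} --p--> {0,1,2}  [seen]
{0,1} --q--> {1}  [seen]
{0,1,2} --p--> {0,1,2}  [seen]
{0,1,2} --q--> {0,1,2}  [seen]
Reachable DFA states: {0}, {1,2}, {1}, {0,1}, {0,1,2}.
Accepting DFA states (contain an NFA accepting state): {1,2}, {1}, {0,1}, {0,1,2}.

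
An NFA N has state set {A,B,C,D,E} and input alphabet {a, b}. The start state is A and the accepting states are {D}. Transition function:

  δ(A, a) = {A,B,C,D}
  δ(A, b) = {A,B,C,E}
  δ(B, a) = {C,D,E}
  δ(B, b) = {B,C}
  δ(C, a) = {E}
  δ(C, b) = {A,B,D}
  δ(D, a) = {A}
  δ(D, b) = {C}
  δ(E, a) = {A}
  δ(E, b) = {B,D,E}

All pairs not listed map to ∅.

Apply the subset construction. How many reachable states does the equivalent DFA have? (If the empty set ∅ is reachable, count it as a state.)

4

Start state of the DFA: {A}.
{A} --a--> {A,B,C,D}  [new]
{A} --b--> {A,B,C,E}  [new]
{A,B,C,D} --a--> {A,B,C,D,E}  [new]
{A,B,C,D} --b--> {A,B,C,D,E}  [seen]
{A,B,C,E} --a--> {A,B,C,D,E}  [seen]
{A,B,C,E} --b--> {A,B,C,D,E}  [seen]
{A,B,C,D,E} --a--> {A,B,C,D,E}  [seen]
{A,B,C,D,E} --b--> {A,B,C,D,E}  [seen]
Reachable DFA states: {A}, {A,B,C,D}, {A,B,C,E}, {A,B,C,D,E}.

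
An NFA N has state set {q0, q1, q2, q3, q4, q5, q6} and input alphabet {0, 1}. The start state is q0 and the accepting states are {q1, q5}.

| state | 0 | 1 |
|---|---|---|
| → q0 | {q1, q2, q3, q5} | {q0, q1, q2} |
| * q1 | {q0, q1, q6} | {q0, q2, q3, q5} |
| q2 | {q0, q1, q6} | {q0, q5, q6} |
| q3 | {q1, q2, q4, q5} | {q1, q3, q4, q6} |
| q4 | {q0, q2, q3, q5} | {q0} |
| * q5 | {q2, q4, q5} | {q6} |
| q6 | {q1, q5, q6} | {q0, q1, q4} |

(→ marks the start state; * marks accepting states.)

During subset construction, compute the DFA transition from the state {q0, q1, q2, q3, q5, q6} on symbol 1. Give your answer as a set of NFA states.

{q0, q1, q2, q3, q4, q5, q6}

δ(q0,1) = {q0, q1, q2}; δ(q1,1) = {q0, q2, q3, q5}; δ(q2,1) = {q0, q5, q6}; δ(q3,1) = {q1, q3, q4, q6}; δ(q5,1) = {q6}; δ(q6,1) = {q0, q1, q4}.
Union: {q0, q1, q2, q3, q4, q5, q6}.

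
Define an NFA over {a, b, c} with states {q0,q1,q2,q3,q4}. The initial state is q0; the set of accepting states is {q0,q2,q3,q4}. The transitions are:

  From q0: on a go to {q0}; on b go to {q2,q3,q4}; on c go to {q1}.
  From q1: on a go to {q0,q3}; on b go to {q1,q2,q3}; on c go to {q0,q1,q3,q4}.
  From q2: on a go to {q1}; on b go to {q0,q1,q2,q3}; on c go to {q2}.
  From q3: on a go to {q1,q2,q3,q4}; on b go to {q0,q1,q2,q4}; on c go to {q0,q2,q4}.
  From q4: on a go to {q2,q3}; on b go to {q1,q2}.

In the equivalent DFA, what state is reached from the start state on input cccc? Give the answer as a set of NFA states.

{q0,q1,q2,q3,q4}

Start: {q0}.
δ(q0,c) = {q1}.
Union: {q1}.
After c: {q1}.
δ(q1,c) = {q0,q1,q3,q4}.
Union: {q0,q1,q3,q4}.
After c: {q0,q1,q3,q4}.
δ(q0,c) = {q1}; δ(q1,c) = {q0,q1,q3,q4}; δ(q3,c) = {q0,q2,q4}; δ(q4,c) = ∅.
Union: {q0,q1,q2,q3,q4}.
After c: {q0,q1,q2,q3,q4}.
δ(q0,c) = {q1}; δ(q1,c) = {q0,q1,q3,q4}; δ(q2,c) = {q2}; δ(q3,c) = {q0,q2,q4}; δ(q4,c) = ∅.
Union: {q0,q1,q2,q3,q4}.
After c: {q0,q1,q2,q3,q4}.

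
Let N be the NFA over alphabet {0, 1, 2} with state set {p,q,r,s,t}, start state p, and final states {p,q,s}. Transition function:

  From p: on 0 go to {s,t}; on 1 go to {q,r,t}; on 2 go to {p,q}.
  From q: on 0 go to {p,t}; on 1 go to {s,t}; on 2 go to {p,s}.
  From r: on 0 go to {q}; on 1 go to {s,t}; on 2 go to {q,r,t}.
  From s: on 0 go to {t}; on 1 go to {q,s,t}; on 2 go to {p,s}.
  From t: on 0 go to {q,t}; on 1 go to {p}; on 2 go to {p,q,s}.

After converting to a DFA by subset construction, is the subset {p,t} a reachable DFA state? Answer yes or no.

no

Start state of the DFA: {p}.
{p} --0--> {s,t}  [new]
{p} --1--> {q,r,t}  [new]
{p} --2--> {p,q}  [new]
{s,t} --0--> {q,t}  [new]
{s,t} --1--> {p,q,s,t}  [new]
{s,t} --2--> {p,q,s}  [new]
{q,r,t} --0--> {p,q,t}  [new]
{q,r,t} --1--> {p,s,t}  [new]
{q,r,t} --2--> {p,q,r,s,t}  [new]
{p,q} --0--> {p,s,t}  [seen]
{p,q} --1--> {q,r,s,t}  [new]
{p,q} --2--> {p,q,s}  [seen]
{q,t} --0--> {p,q,t}  [seen]
{q,t} --1--> {p,s,t}  [seen]
{q,t} --2--> {p,q,s}  [seen]
{p,q,s,t} --0--> {p,q,s,t}  [seen]
{p,q,s,t} --1--> {p,q,r,s,t}  [seen]
{p,q,s,t} --2--> {p,q,s}  [seen]
{p,q,s} --0--> {p,s,t}  [seen]
{p,q,s} --1--> {q,r,s,t}  [seen]
{p,q,s} --2--> {p,q,s}  [seen]
{p,q,t} --0--> {p,q,s,t}  [seen]
{p,q,t} --1--> {p,q,r,s,t}  [seen]
{p,q,t} --2--> {p,q,s}  [seen]
{p,s,t} --0--> {q,s,t}  [new]
{p,s,t} --1--> {p,q,r,s,t}  [seen]
{p,s,t} --2--> {p,q,s}  [seen]
{p,q,r,s,t} --0--> {p,q,s,t}  [seen]
{p,q,r,s,t} --1--> {p,q,r,s,t}  [seen]
{p,q,r,s,t} --2--> {p,q,r,s,t}  [seen]
{q,r,s,t} --0--> {p,q,t}  [seen]
{q,r,s,t} --1--> {p,q,s,t}  [seen]
{q,r,s,t} --2--> {p,q,r,s,t}  [seen]
{q,s,t} --0--> {p,q,t}  [seen]
{q,s,t} --1--> {p,q,s,t}  [seen]
{q,s,t} --2--> {p,q,s}  [seen]
Reachable DFA states: {p}, {s,t}, {q,r,t}, {p,q}, {q,t}, {p,q,s,t}, {p,q,s}, {p,q,t}, {p,s,t}, {p,q,r,s,t}, {q,r,s,t}, {q,s,t}.
{p,t} is not among them.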